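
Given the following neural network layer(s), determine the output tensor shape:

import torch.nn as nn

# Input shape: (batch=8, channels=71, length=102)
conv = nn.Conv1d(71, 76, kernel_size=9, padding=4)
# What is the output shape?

Input shape: (8, 71, 102)
Output shape: (8, 76, 102)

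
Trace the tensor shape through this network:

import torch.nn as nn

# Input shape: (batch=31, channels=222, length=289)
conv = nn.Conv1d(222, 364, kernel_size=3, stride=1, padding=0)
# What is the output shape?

Input shape: (31, 222, 289)
Output shape: (31, 364, 287)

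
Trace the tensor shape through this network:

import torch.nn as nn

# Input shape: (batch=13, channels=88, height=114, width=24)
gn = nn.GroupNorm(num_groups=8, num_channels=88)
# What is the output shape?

Input shape: (13, 88, 114, 24)
Output shape: (13, 88, 114, 24)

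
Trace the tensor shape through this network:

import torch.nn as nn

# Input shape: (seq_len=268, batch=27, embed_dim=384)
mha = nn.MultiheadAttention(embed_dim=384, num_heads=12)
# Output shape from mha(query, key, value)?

Input shape: (268, 27, 384)
Output shape: (268, 27, 384)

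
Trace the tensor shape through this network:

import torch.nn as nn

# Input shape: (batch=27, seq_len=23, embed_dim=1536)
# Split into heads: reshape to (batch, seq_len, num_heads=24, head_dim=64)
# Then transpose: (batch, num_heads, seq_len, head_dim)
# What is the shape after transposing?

Input shape: (27, 23, 1536)
  -> after reshape: (27, 23, 24, 64)
Output shape: (27, 24, 23, 64)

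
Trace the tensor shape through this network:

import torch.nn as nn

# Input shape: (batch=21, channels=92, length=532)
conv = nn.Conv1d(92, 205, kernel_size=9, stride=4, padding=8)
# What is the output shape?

Input shape: (21, 92, 532)
Output shape: (21, 205, 135)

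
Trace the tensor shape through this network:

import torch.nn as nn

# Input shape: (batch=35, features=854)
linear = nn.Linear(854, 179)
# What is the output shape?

Input shape: (35, 854)
Output shape: (35, 179)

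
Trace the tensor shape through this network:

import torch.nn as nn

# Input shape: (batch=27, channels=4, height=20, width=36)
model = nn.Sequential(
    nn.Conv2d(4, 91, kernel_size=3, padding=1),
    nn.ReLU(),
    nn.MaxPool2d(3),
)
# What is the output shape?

Input shape: (27, 4, 20, 36)
  -> after Conv2d: (27, 91, 20, 36)
  -> after ReLU: (27, 91, 20, 36)
Output shape: (27, 91, 6, 12)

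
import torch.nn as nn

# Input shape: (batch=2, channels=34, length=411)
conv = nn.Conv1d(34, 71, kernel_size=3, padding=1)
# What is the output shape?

Input shape: (2, 34, 411)
Output shape: (2, 71, 411)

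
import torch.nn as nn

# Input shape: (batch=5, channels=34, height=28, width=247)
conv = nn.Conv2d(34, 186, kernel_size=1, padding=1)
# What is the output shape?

Input shape: (5, 34, 28, 247)
Output shape: (5, 186, 30, 249)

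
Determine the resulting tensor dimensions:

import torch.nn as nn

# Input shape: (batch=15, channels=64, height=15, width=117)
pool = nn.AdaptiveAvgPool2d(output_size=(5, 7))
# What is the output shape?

Input shape: (15, 64, 15, 117)
Output shape: (15, 64, 5, 7)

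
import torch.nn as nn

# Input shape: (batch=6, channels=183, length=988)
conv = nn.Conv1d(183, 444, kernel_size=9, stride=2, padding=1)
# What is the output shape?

Input shape: (6, 183, 988)
Output shape: (6, 444, 491)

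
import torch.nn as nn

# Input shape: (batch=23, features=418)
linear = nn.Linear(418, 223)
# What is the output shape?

Input shape: (23, 418)
Output shape: (23, 223)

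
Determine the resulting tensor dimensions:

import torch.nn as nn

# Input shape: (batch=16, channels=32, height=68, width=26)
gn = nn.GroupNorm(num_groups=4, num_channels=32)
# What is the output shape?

Input shape: (16, 32, 68, 26)
Output shape: (16, 32, 68, 26)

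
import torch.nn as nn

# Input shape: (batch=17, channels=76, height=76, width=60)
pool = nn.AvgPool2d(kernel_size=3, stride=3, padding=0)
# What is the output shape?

Input shape: (17, 76, 76, 60)
Output shape: (17, 76, 25, 20)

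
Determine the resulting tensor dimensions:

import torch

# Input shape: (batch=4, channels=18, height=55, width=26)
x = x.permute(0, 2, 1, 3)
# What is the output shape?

Input shape: (4, 18, 55, 26)
Output shape: (4, 55, 18, 26)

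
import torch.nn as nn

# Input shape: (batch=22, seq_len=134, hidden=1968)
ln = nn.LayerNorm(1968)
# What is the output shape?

Input shape: (22, 134, 1968)
Output shape: (22, 134, 1968)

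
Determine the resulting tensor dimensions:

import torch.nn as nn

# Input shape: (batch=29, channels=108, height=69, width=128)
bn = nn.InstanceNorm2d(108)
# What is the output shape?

Input shape: (29, 108, 69, 128)
Output shape: (29, 108, 69, 128)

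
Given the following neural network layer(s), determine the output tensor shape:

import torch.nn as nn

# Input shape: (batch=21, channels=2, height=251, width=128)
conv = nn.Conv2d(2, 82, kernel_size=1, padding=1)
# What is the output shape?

Input shape: (21, 2, 251, 128)
Output shape: (21, 82, 253, 130)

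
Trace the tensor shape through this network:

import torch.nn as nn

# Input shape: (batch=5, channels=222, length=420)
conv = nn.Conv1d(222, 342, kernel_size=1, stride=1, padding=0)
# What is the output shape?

Input shape: (5, 222, 420)
Output shape: (5, 342, 420)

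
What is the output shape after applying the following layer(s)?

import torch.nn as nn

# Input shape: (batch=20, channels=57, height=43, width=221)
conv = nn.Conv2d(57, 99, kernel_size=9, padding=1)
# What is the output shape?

Input shape: (20, 57, 43, 221)
Output shape: (20, 99, 37, 215)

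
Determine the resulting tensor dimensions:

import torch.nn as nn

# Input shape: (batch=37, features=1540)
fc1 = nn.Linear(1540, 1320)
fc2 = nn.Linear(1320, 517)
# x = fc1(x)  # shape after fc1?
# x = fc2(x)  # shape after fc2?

Input shape: (37, 1540)
  -> after fc1: (37, 1320)
Output shape: (37, 517)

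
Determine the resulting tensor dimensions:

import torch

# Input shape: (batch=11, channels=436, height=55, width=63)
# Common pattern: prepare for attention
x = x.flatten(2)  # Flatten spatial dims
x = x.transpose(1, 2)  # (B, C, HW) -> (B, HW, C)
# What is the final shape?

Input shape: (11, 436, 55, 63)
  -> after flatten(2): (11, 436, 3465)
Output shape: (11, 3465, 436)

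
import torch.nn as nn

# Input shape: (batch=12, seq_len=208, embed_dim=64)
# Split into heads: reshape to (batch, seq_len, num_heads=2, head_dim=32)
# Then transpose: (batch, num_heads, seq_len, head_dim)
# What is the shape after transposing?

Input shape: (12, 208, 64)
  -> after reshape: (12, 208, 2, 32)
Output shape: (12, 2, 208, 32)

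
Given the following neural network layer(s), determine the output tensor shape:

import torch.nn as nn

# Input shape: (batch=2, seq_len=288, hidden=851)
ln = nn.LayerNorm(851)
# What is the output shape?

Input shape: (2, 288, 851)
Output shape: (2, 288, 851)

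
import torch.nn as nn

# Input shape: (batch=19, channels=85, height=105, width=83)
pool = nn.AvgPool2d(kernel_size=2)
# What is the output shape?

Input shape: (19, 85, 105, 83)
Output shape: (19, 85, 52, 41)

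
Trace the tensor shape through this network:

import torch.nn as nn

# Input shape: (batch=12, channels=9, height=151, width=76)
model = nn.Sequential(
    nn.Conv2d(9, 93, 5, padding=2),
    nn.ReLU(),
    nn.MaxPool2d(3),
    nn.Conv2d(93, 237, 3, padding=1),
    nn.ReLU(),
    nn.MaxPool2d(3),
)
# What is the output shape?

Input shape: (12, 9, 151, 76)
  -> after first Conv2d: (12, 93, 151, 76)
  -> after first MaxPool2d: (12, 93, 50, 25)
  -> after second Conv2d: (12, 237, 50, 25)
Output shape: (12, 237, 16, 8)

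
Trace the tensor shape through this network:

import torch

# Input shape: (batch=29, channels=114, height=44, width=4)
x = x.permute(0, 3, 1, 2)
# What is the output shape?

Input shape: (29, 114, 44, 4)
Output shape: (29, 4, 114, 44)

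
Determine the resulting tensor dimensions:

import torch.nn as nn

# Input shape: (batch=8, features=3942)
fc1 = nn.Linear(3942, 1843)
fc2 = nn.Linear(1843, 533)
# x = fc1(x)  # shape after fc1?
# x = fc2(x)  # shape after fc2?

Input shape: (8, 3942)
  -> after fc1: (8, 1843)
Output shape: (8, 533)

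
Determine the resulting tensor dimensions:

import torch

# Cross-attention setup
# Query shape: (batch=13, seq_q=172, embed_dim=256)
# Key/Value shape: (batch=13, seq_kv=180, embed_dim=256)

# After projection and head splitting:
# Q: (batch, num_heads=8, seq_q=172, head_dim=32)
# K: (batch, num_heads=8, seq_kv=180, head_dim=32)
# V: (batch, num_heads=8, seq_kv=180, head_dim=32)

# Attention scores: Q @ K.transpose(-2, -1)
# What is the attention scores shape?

Input shape: (13, 172, 256)
Output shape: (13, 8, 172, 180)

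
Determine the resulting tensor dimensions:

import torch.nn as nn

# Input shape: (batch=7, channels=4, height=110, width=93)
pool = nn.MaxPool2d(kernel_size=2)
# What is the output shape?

Input shape: (7, 4, 110, 93)
Output shape: (7, 4, 55, 46)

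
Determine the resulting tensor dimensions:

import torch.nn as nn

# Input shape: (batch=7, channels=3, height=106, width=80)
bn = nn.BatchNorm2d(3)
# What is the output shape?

Input shape: (7, 3, 106, 80)
Output shape: (7, 3, 106, 80)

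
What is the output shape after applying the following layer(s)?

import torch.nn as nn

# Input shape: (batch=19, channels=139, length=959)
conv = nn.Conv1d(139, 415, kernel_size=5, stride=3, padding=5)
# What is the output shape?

Input shape: (19, 139, 959)
Output shape: (19, 415, 322)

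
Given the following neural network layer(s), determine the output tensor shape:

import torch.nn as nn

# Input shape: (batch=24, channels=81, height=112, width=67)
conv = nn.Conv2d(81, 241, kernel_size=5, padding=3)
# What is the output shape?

Input shape: (24, 81, 112, 67)
Output shape: (24, 241, 114, 69)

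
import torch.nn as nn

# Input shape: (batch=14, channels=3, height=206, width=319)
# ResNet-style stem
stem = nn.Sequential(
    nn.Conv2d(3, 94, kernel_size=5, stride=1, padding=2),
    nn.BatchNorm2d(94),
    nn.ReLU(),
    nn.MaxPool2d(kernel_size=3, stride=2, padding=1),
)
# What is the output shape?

Input shape: (14, 3, 206, 319)
  -> after Conv2d 5x5 stride=1: (14, 94, 206, 319)
Output shape: (14, 94, 103, 160)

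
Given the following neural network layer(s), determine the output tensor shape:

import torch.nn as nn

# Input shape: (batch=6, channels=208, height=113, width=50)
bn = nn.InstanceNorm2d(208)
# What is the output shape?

Input shape: (6, 208, 113, 50)
Output shape: (6, 208, 113, 50)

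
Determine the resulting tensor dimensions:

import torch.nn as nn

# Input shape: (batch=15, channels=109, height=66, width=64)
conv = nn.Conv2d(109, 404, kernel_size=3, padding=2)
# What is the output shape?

Input shape: (15, 109, 66, 64)
Output shape: (15, 404, 68, 66)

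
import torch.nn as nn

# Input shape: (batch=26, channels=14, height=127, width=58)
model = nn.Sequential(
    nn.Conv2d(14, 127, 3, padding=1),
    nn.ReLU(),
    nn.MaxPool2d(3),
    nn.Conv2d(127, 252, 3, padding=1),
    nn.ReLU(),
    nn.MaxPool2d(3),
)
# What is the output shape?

Input shape: (26, 14, 127, 58)
  -> after first Conv2d: (26, 127, 127, 58)
  -> after first MaxPool2d: (26, 127, 42, 19)
  -> after second Conv2d: (26, 252, 42, 19)
Output shape: (26, 252, 14, 6)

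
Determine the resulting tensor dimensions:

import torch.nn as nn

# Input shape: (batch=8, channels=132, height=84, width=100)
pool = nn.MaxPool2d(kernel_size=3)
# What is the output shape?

Input shape: (8, 132, 84, 100)
Output shape: (8, 132, 28, 33)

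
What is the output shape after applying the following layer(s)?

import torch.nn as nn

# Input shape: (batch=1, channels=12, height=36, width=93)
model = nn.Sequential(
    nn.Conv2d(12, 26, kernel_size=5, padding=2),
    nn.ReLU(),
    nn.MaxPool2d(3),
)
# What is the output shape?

Input shape: (1, 12, 36, 93)
  -> after Conv2d: (1, 26, 36, 93)
  -> after ReLU: (1, 26, 36, 93)
Output shape: (1, 26, 12, 31)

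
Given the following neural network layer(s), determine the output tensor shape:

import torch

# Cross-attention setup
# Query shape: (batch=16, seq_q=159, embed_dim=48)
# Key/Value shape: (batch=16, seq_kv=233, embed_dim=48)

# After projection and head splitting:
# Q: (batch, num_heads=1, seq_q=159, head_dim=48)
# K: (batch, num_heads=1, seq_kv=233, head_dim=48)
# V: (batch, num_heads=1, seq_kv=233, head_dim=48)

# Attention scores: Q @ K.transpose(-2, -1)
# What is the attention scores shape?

Input shape: (16, 159, 48)
Output shape: (16, 1, 159, 233)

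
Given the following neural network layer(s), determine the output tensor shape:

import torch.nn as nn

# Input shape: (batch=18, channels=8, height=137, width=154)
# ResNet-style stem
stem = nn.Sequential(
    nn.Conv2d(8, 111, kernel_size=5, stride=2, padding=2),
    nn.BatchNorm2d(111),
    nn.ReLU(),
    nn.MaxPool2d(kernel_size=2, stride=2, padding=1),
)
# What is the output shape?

Input shape: (18, 8, 137, 154)
  -> after Conv2d 5x5 stride=2: (18, 111, 69, 77)
Output shape: (18, 111, 35, 39)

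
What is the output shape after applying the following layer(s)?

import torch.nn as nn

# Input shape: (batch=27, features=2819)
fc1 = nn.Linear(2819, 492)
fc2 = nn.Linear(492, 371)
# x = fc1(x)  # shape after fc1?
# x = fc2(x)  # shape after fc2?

Input shape: (27, 2819)
  -> after fc1: (27, 492)
Output shape: (27, 371)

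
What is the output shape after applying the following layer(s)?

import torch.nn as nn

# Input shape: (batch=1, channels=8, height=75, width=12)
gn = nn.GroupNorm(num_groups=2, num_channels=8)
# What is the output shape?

Input shape: (1, 8, 75, 12)
Output shape: (1, 8, 75, 12)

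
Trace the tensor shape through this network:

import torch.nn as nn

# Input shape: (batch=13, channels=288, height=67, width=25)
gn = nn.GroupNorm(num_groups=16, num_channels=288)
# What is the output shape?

Input shape: (13, 288, 67, 25)
Output shape: (13, 288, 67, 25)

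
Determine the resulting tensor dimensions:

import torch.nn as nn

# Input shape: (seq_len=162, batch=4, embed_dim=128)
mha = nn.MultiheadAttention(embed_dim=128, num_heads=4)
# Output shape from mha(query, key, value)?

Input shape: (162, 4, 128)
Output shape: (162, 4, 128)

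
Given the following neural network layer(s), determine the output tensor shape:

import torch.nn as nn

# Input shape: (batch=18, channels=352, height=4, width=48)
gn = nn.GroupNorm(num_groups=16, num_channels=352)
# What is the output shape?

Input shape: (18, 352, 4, 48)
Output shape: (18, 352, 4, 48)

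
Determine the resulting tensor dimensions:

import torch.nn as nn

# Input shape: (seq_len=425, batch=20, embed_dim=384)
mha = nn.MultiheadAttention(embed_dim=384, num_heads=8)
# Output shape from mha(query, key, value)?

Input shape: (425, 20, 384)
Output shape: (425, 20, 384)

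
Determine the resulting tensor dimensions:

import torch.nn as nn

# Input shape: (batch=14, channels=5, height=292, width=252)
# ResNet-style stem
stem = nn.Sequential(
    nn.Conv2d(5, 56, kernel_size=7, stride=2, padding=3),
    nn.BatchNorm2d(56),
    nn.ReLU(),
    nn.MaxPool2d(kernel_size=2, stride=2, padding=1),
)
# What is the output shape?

Input shape: (14, 5, 292, 252)
  -> after Conv2d 7x7 stride=2: (14, 56, 146, 126)
Output shape: (14, 56, 74, 64)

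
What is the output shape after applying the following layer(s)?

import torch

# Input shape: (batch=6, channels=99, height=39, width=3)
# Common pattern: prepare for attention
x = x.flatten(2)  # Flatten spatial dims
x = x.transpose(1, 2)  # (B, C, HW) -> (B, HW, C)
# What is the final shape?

Input shape: (6, 99, 39, 3)
  -> after flatten(2): (6, 99, 117)
Output shape: (6, 117, 99)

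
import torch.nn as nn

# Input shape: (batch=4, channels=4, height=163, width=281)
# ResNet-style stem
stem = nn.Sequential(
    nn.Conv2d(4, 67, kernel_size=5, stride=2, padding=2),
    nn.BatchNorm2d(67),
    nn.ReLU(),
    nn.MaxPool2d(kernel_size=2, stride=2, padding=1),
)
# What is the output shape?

Input shape: (4, 4, 163, 281)
  -> after Conv2d 5x5 stride=2: (4, 67, 82, 141)
Output shape: (4, 67, 42, 71)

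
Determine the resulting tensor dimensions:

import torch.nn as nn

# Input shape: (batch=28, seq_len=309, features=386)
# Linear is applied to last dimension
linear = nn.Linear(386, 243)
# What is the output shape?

Input shape: (28, 309, 386)
Output shape: (28, 309, 243)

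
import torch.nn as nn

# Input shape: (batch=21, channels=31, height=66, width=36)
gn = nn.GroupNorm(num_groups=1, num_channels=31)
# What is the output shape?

Input shape: (21, 31, 66, 36)
Output shape: (21, 31, 66, 36)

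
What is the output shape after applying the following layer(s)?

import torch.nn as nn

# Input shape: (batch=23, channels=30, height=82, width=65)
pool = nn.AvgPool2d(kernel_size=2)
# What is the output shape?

Input shape: (23, 30, 82, 65)
Output shape: (23, 30, 41, 32)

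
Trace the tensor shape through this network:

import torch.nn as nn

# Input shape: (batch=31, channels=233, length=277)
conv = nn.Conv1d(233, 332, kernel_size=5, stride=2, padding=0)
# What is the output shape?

Input shape: (31, 233, 277)
Output shape: (31, 332, 137)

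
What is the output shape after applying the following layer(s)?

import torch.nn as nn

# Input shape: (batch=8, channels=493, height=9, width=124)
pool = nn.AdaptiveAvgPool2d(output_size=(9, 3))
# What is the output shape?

Input shape: (8, 493, 9, 124)
Output shape: (8, 493, 9, 3)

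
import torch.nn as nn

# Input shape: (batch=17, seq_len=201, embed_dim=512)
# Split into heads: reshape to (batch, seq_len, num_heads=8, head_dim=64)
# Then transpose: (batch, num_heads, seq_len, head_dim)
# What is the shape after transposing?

Input shape: (17, 201, 512)
  -> after reshape: (17, 201, 8, 64)
Output shape: (17, 8, 201, 64)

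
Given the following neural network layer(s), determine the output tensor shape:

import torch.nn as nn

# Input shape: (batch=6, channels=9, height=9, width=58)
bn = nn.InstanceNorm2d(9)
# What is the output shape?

Input shape: (6, 9, 9, 58)
Output shape: (6, 9, 9, 58)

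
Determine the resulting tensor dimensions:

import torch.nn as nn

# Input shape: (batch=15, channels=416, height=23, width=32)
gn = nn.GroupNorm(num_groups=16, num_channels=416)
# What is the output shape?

Input shape: (15, 416, 23, 32)
Output shape: (15, 416, 23, 32)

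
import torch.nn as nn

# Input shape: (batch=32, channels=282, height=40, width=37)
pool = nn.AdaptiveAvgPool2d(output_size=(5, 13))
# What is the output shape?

Input shape: (32, 282, 40, 37)
Output shape: (32, 282, 5, 13)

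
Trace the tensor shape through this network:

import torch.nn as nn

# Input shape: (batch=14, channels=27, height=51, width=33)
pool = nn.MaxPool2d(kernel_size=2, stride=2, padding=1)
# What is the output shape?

Input shape: (14, 27, 51, 33)
Output shape: (14, 27, 26, 17)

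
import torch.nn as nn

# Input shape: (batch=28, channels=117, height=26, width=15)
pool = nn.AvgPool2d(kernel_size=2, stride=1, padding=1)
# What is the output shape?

Input shape: (28, 117, 26, 15)
Output shape: (28, 117, 27, 16)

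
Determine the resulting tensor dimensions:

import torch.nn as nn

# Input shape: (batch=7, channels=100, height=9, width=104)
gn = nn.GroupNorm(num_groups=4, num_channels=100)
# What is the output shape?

Input shape: (7, 100, 9, 104)
Output shape: (7, 100, 9, 104)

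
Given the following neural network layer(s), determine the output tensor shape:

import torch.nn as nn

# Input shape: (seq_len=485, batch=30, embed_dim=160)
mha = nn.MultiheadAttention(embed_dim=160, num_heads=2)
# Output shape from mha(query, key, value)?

Input shape: (485, 30, 160)
Output shape: (485, 30, 160)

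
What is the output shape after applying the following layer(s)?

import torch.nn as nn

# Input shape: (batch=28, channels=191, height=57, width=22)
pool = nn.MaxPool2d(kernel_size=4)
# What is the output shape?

Input shape: (28, 191, 57, 22)
Output shape: (28, 191, 14, 5)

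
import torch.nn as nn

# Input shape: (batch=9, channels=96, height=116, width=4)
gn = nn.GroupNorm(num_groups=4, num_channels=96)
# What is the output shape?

Input shape: (9, 96, 116, 4)
Output shape: (9, 96, 116, 4)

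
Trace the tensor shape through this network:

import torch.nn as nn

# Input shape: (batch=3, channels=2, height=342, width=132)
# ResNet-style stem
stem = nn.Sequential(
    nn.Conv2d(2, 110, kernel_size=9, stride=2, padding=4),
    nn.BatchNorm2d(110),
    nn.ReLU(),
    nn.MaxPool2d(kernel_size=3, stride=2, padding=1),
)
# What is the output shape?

Input shape: (3, 2, 342, 132)
  -> after Conv2d 9x9 stride=2: (3, 110, 171, 66)
Output shape: (3, 110, 86, 33)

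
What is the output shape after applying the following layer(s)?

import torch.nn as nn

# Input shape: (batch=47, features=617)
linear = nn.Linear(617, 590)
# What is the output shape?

Input shape: (47, 617)
Output shape: (47, 590)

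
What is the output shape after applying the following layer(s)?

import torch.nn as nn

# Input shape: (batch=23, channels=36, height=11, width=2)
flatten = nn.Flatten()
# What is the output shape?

Input shape: (23, 36, 11, 2)
Output shape: (23, 792)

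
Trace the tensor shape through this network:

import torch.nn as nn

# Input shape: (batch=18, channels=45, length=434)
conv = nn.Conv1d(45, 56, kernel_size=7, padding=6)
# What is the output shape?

Input shape: (18, 45, 434)
Output shape: (18, 56, 440)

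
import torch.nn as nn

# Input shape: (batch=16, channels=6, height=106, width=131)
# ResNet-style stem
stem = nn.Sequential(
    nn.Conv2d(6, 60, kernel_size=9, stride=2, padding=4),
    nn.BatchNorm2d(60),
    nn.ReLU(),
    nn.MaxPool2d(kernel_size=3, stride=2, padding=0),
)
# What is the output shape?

Input shape: (16, 6, 106, 131)
  -> after Conv2d 9x9 stride=2: (16, 60, 53, 66)
Output shape: (16, 60, 26, 32)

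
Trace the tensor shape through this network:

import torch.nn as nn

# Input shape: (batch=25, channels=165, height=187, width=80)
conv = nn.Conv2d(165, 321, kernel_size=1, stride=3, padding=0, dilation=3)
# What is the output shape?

Input shape: (25, 165, 187, 80)
Output shape: (25, 321, 63, 27)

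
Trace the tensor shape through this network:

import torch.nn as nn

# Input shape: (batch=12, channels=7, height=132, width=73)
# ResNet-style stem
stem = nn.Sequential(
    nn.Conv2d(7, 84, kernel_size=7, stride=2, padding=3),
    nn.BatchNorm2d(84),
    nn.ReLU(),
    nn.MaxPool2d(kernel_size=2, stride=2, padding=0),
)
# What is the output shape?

Input shape: (12, 7, 132, 73)
  -> after Conv2d 7x7 stride=2: (12, 84, 66, 37)
Output shape: (12, 84, 33, 18)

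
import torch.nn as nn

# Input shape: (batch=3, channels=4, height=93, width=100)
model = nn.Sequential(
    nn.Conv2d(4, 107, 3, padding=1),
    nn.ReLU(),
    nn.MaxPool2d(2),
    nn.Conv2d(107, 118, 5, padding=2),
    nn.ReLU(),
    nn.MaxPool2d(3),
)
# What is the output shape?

Input shape: (3, 4, 93, 100)
  -> after first Conv2d: (3, 107, 93, 100)
  -> after first MaxPool2d: (3, 107, 46, 50)
  -> after second Conv2d: (3, 118, 46, 50)
Output shape: (3, 118, 15, 16)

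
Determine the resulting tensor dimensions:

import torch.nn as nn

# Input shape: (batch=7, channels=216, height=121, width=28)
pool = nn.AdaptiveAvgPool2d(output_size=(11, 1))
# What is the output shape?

Input shape: (7, 216, 121, 28)
Output shape: (7, 216, 11, 1)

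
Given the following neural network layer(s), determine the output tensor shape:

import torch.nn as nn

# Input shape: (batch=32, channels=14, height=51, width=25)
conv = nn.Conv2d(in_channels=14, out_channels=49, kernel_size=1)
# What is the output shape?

Input shape: (32, 14, 51, 25)
Output shape: (32, 49, 51, 25)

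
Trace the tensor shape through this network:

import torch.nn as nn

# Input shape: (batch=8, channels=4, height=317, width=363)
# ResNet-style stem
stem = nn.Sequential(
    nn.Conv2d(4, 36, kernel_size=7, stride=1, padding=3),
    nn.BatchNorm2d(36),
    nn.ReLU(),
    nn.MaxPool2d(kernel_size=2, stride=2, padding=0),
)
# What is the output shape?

Input shape: (8, 4, 317, 363)
  -> after Conv2d 7x7 stride=1: (8, 36, 317, 363)
Output shape: (8, 36, 158, 181)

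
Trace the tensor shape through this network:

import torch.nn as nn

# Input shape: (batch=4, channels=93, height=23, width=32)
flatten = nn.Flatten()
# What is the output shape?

Input shape: (4, 93, 23, 32)
Output shape: (4, 68448)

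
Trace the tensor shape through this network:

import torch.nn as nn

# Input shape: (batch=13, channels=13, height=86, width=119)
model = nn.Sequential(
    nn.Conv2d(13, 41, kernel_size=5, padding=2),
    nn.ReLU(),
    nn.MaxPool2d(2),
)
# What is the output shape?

Input shape: (13, 13, 86, 119)
  -> after Conv2d: (13, 41, 86, 119)
  -> after ReLU: (13, 41, 86, 119)
Output shape: (13, 41, 43, 59)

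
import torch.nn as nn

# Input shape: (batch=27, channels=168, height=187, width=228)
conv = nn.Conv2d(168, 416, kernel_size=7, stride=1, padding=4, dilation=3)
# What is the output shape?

Input shape: (27, 168, 187, 228)
Output shape: (27, 416, 177, 218)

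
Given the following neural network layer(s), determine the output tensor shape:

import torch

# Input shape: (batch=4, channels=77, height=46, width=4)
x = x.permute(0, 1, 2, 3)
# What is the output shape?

Input shape: (4, 77, 46, 4)
Output shape: (4, 77, 46, 4)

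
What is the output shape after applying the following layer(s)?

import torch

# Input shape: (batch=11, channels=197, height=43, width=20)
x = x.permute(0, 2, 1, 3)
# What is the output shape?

Input shape: (11, 197, 43, 20)
Output shape: (11, 43, 197, 20)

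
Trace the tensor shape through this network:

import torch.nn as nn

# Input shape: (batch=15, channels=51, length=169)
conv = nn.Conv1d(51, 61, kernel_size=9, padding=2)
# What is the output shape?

Input shape: (15, 51, 169)
Output shape: (15, 61, 165)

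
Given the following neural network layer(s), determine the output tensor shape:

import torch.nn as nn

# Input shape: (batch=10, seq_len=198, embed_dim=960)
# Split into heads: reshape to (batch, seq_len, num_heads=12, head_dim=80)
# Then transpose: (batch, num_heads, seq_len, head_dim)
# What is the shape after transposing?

Input shape: (10, 198, 960)
  -> after reshape: (10, 198, 12, 80)
Output shape: (10, 12, 198, 80)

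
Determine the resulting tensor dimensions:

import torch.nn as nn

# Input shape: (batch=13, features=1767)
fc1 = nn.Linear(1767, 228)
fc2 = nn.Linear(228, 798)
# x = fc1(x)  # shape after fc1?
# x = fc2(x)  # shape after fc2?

Input shape: (13, 1767)
  -> after fc1: (13, 228)
Output shape: (13, 798)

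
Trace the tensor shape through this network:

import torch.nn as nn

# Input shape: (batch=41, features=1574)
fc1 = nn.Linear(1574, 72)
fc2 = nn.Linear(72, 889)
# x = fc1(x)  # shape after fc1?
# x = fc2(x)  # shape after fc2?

Input shape: (41, 1574)
  -> after fc1: (41, 72)
Output shape: (41, 889)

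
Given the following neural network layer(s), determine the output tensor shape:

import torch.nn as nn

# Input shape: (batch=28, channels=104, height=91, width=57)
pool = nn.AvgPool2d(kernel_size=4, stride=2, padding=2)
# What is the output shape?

Input shape: (28, 104, 91, 57)
Output shape: (28, 104, 46, 29)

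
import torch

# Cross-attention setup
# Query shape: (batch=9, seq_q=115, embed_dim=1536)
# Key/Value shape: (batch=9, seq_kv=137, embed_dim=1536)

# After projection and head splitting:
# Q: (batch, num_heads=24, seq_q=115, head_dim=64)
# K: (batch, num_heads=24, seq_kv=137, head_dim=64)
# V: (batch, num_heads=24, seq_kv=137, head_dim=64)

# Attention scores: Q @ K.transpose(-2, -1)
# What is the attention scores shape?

Input shape: (9, 115, 1536)
Output shape: (9, 24, 115, 137)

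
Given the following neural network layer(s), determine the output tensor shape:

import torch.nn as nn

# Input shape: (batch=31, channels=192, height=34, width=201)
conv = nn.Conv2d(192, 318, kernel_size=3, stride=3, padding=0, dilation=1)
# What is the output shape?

Input shape: (31, 192, 34, 201)
Output shape: (31, 318, 11, 67)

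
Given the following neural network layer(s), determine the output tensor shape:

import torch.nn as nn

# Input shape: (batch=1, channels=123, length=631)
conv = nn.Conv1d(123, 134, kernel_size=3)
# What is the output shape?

Input shape: (1, 123, 631)
Output shape: (1, 134, 629)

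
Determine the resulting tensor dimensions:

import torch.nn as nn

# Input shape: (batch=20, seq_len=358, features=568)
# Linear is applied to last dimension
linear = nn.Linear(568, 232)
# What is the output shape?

Input shape: (20, 358, 568)
Output shape: (20, 358, 232)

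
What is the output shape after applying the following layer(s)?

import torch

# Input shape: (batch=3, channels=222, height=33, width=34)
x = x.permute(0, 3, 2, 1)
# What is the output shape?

Input shape: (3, 222, 33, 34)
Output shape: (3, 34, 33, 222)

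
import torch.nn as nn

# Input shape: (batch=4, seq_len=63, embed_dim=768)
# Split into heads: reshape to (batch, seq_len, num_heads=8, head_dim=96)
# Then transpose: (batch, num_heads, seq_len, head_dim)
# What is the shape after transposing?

Input shape: (4, 63, 768)
  -> after reshape: (4, 63, 8, 96)
Output shape: (4, 8, 63, 96)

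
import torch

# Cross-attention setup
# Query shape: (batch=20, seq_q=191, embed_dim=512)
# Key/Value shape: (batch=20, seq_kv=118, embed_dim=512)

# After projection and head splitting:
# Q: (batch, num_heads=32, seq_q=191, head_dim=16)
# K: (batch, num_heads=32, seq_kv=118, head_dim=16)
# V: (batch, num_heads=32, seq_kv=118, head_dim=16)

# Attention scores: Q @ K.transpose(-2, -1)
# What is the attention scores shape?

Input shape: (20, 191, 512)
Output shape: (20, 32, 191, 118)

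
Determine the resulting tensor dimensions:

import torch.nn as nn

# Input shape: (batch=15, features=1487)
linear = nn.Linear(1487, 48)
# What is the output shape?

Input shape: (15, 1487)
Output shape: (15, 48)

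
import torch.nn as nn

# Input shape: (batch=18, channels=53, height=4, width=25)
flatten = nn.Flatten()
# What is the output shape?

Input shape: (18, 53, 4, 25)
Output shape: (18, 5300)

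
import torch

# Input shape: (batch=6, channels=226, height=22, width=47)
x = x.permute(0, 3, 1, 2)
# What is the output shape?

Input shape: (6, 226, 22, 47)
Output shape: (6, 47, 226, 22)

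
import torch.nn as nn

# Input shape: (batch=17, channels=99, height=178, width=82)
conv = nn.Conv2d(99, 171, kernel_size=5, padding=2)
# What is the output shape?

Input shape: (17, 99, 178, 82)
Output shape: (17, 171, 178, 82)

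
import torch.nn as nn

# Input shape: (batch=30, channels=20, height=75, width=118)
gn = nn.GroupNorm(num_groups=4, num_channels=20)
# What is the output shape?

Input shape: (30, 20, 75, 118)
Output shape: (30, 20, 75, 118)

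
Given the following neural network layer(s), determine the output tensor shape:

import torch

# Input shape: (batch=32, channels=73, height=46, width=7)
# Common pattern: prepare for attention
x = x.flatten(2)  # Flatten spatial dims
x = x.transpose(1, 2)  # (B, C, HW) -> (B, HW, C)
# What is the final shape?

Input shape: (32, 73, 46, 7)
  -> after flatten(2): (32, 73, 322)
Output shape: (32, 322, 73)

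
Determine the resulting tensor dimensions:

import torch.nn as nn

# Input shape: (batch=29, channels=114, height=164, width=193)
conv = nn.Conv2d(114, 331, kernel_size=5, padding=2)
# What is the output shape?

Input shape: (29, 114, 164, 193)
Output shape: (29, 331, 164, 193)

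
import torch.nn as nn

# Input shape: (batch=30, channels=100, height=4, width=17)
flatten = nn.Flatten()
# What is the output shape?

Input shape: (30, 100, 4, 17)
Output shape: (30, 6800)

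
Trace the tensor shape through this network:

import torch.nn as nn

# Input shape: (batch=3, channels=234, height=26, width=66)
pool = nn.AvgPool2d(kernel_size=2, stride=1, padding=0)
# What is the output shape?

Input shape: (3, 234, 26, 66)
Output shape: (3, 234, 25, 65)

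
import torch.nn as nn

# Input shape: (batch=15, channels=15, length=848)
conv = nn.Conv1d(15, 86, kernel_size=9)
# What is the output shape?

Input shape: (15, 15, 848)
Output shape: (15, 86, 840)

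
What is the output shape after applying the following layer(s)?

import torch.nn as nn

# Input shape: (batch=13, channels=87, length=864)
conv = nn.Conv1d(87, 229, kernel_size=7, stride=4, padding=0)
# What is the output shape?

Input shape: (13, 87, 864)
Output shape: (13, 229, 215)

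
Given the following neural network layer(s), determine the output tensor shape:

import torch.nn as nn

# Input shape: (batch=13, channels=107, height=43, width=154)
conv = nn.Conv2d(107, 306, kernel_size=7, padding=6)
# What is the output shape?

Input shape: (13, 107, 43, 154)
Output shape: (13, 306, 49, 160)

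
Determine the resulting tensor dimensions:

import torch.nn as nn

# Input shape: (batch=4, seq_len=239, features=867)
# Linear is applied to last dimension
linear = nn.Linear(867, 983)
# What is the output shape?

Input shape: (4, 239, 867)
Output shape: (4, 239, 983)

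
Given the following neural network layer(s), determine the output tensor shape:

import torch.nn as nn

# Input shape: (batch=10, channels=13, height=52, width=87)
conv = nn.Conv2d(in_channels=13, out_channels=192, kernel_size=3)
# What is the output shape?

Input shape: (10, 13, 52, 87)
Output shape: (10, 192, 50, 85)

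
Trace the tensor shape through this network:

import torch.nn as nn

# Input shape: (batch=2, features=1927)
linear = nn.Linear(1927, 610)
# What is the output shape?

Input shape: (2, 1927)
Output shape: (2, 610)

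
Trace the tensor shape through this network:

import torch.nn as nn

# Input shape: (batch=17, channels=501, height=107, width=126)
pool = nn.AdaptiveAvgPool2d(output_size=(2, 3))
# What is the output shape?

Input shape: (17, 501, 107, 126)
Output shape: (17, 501, 2, 3)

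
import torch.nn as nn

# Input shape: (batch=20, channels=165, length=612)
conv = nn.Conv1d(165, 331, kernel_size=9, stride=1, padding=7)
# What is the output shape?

Input shape: (20, 165, 612)
Output shape: (20, 331, 618)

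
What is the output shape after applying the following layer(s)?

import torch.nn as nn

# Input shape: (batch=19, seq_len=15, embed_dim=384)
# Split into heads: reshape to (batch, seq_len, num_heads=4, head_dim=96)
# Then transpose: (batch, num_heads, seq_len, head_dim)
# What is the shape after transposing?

Input shape: (19, 15, 384)
  -> after reshape: (19, 15, 4, 96)
Output shape: (19, 4, 15, 96)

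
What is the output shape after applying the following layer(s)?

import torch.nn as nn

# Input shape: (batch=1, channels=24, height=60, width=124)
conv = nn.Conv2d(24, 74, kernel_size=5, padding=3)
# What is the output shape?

Input shape: (1, 24, 60, 124)
Output shape: (1, 74, 62, 126)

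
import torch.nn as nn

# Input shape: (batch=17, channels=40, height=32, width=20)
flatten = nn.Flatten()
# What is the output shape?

Input shape: (17, 40, 32, 20)
Output shape: (17, 25600)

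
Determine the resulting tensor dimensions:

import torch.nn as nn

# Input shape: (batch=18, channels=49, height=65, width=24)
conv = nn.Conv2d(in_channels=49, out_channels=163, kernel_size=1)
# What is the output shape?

Input shape: (18, 49, 65, 24)
Output shape: (18, 163, 65, 24)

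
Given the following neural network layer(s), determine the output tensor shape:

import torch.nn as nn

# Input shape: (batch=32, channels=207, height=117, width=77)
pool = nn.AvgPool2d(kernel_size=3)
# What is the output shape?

Input shape: (32, 207, 117, 77)
Output shape: (32, 207, 39, 25)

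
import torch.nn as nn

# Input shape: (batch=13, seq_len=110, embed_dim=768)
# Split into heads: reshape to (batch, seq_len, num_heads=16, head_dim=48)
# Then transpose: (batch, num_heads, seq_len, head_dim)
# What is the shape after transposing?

Input shape: (13, 110, 768)
  -> after reshape: (13, 110, 16, 48)
Output shape: (13, 16, 110, 48)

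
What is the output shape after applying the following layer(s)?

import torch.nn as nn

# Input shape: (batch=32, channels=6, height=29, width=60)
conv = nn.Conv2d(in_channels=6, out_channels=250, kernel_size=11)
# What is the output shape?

Input shape: (32, 6, 29, 60)
Output shape: (32, 250, 19, 50)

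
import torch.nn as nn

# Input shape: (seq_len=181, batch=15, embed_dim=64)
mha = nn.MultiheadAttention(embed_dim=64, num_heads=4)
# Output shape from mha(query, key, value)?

Input shape: (181, 15, 64)
Output shape: (181, 15, 64)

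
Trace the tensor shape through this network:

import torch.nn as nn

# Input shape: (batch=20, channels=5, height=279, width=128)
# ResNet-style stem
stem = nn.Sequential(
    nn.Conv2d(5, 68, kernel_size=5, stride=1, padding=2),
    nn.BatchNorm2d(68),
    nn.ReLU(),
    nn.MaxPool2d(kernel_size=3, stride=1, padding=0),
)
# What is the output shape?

Input shape: (20, 5, 279, 128)
  -> after Conv2d 5x5 stride=1: (20, 68, 279, 128)
Output shape: (20, 68, 277, 126)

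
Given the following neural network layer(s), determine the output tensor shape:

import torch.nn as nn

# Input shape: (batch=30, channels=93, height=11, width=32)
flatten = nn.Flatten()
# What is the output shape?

Input shape: (30, 93, 11, 32)
Output shape: (30, 32736)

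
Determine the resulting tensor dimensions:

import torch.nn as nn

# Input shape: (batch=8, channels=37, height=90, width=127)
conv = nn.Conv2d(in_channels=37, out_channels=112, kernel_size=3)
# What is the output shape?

Input shape: (8, 37, 90, 127)
Output shape: (8, 112, 88, 125)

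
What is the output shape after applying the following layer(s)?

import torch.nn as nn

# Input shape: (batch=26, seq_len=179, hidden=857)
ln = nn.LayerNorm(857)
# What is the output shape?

Input shape: (26, 179, 857)
Output shape: (26, 179, 857)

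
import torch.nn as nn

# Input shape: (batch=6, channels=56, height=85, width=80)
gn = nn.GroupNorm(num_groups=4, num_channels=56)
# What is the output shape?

Input shape: (6, 56, 85, 80)
Output shape: (6, 56, 85, 80)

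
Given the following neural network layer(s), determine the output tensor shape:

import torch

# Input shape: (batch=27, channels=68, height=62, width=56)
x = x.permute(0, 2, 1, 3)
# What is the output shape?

Input shape: (27, 68, 62, 56)
Output shape: (27, 62, 68, 56)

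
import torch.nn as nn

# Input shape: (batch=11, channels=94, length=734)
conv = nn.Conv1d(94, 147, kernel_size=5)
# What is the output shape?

Input shape: (11, 94, 734)
Output shape: (11, 147, 730)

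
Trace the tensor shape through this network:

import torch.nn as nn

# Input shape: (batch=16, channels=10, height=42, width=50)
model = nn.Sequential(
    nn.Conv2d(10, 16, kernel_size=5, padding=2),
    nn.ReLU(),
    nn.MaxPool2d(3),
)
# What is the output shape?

Input shape: (16, 10, 42, 50)
  -> after Conv2d: (16, 16, 42, 50)
  -> after ReLU: (16, 16, 42, 50)
Output shape: (16, 16, 14, 16)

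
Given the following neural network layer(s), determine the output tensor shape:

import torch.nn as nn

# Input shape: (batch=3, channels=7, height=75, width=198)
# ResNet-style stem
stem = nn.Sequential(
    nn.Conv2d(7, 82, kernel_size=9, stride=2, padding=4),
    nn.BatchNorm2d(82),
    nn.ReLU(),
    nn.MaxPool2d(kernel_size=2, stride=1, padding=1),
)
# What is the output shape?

Input shape: (3, 7, 75, 198)
  -> after Conv2d 9x9 stride=2: (3, 82, 38, 99)
Output shape: (3, 82, 39, 100)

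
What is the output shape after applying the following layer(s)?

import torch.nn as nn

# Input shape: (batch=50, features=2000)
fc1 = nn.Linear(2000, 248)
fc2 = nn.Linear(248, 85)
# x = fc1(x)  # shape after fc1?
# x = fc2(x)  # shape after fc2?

Input shape: (50, 2000)
  -> after fc1: (50, 248)
Output shape: (50, 85)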